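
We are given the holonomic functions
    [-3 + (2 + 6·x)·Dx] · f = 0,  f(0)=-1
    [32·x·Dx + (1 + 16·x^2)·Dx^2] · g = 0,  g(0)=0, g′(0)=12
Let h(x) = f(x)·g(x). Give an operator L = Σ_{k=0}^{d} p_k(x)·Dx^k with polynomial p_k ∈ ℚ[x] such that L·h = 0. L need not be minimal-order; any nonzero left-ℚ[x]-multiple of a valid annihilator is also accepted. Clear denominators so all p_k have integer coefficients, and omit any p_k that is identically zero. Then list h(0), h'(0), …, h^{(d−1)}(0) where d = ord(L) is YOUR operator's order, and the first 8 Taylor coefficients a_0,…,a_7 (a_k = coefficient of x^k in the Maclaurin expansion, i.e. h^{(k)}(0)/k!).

L = (27 - 192·x - 144·x^2) + (-12 + 92·x + 576·x^2 + 576·x^3)·Dx + (4 + 24·x + 100·x^2 + 384·x^3 + 576·x^4)·Dx^2  (order 2).
h: a_k = 0, -12, -18, 155/2, 303/4, -103749/160, -285867/320, 68900757/8960, …
ICs: h(0) = 0, h′(0) = -12.

f: a_k = -1, -3/2, 9/8, -27/16, 405/128, -1701/256, 15309/1024, -72171/2048, …
g: a_k = 0, 12, 0, -64, 0, 3072/5, 0, -49152/7, …
Sym-product of L_f,L_g gives L₀ (≤ ord 2).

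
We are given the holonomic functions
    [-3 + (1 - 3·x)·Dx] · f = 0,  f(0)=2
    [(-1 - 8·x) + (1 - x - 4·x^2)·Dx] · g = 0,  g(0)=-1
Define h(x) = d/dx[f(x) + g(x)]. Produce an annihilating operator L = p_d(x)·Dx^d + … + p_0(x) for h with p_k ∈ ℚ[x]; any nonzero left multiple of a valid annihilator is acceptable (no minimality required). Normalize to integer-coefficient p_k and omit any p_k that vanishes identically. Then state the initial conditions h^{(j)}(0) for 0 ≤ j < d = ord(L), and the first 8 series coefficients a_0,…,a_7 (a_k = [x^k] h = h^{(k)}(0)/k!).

L = (54 - 288·x + 1728·x^2 - 2304·x^3 + 1728·x^4) + (-42·x - 144·x^2 + 1248·x^3 - 2088·x^4 + 1728·x^5)·Dx + (-1 + 16·x - 71·x^2 + 96·x^3 + 72·x^4 - 312·x^5 + 288·x^6)·Dx^2  (order 2).
h: a_k = 5, 26, 135, 532, 2105, 7662, 27531, 95656, …
ICs: h(0) = 5, h′(0) = 26.

f: a_k = 2, 6, 18, 54, 162, 486, 1458, 4374, …
g: a_k = -1, -1, -5, -9, -29, -65, -181, -441, …
Weyl lclm of L_f,L_g ⇒ L₀ (ord ≤ 2).
Differentiate: ansatz ord ≤ ord L₀ ⇒ L.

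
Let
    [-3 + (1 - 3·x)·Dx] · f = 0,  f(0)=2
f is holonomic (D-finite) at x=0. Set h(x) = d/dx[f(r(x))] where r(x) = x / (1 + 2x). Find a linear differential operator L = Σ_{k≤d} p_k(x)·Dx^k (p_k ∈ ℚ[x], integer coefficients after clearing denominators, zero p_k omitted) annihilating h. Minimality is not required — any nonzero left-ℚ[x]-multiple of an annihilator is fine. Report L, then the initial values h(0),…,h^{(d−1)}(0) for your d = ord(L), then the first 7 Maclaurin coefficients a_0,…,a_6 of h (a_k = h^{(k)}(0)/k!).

L = 4 + (-2 + 2·x)·Dx  (order 1).
h: a_k = 6, 12, 18, 24, 30, 36, 42, …
ICs: h(0) = 6.

f: a_k = 2, 6, 18, 54, 162, 486, 1458, …
f∘r: x↦r, Dx↦Dx/r' in L_f ⇒ L₀.
Derive L from L₀ (diff closure).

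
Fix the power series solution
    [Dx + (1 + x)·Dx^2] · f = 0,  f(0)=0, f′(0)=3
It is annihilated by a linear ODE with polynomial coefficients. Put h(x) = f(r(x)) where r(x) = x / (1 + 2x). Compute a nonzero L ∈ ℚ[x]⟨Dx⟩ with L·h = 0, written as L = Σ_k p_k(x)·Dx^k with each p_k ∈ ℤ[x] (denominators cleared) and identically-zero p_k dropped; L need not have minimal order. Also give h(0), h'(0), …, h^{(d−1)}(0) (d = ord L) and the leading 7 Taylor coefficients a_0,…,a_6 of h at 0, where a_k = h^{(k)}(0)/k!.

L = (5 + 12·x)·Dx + (1 + 5·x + 6·x^2)·Dx^2  (order 2).
h: a_k = 0, 3, -15/2, 19, -195/4, 633/5, -665/2, …
ICs: h(0) = 0, h′(0) = 3.

f: a_k = 0, 3, -3/2, 1, -3/4, 3/5, -1/2, …
Change of var in L_f (x↦r) gives L₀.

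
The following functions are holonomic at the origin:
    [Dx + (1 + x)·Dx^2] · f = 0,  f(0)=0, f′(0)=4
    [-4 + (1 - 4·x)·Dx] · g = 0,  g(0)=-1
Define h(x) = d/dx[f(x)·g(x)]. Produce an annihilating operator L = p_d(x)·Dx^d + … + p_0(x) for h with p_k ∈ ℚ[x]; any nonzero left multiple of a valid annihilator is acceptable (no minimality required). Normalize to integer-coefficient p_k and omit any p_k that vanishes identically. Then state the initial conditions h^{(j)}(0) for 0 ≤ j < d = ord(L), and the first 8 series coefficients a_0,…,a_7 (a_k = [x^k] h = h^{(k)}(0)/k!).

L = 16 + (10 + 20·x)·Dx + (-1 + 3·x + 4·x^2)·Dx^2  (order 2).
h: a_k = -4, -28, -172, -2740/3, -13712/3, -109676/5, -1535524/15, -49136348/105, …
ICs: h(0) = -4, h′(0) = -28.

f: a_k = 0, 4, -2, 4/3, -1, 4/5, -2/3, 4/7, …
g: a_k = -1, -4, -16, -64, -256, -1024, -4096, -16384, …
h₀=f·g: eliminate ⇒ L₀, order ≤ 2·1.
Derive L from L₀ (diff closure).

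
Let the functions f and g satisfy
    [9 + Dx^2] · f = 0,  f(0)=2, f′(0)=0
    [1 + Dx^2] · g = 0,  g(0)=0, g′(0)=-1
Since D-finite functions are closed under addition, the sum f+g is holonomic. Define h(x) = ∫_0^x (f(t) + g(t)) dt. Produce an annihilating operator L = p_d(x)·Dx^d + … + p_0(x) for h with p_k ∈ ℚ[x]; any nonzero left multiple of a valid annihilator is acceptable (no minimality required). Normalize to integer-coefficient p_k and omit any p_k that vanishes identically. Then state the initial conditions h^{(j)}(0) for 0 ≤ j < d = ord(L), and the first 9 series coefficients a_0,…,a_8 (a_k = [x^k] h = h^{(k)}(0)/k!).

f: a_k = 2, 0, -9, 0, 27/4, 0, -81/40, 0, 729/2240, …
g: a_k = 0, -1, 0, 1/6, 0, -1/120, 0, 1/5040, 0, …
h₀=f+g: left-lcm gives L₀, ord ≤ 4.
h=∫h₀ ⇒ L = L₀·Dx.
L = 9·Dx + 10·Dx^3 + Dx^5  (order 5).
h: a_k = 0, 2, -1/2, -3, 1/24, 27/20, -1/720, -81/280, 1/40320, …
ICs: h(0) = 0, h′(0) = 2, h′′(0) = -1, h′′′(0) = -18, h′′′′(0) = 1.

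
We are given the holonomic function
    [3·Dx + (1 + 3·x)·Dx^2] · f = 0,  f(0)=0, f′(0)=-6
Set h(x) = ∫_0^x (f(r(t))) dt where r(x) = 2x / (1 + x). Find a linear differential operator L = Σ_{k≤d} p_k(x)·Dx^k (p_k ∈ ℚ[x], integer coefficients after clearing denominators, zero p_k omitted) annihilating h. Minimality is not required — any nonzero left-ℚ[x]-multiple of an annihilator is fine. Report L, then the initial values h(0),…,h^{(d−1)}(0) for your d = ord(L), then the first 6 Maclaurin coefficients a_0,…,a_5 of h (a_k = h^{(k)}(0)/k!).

f: a_k = 0, -6, 9, -18, 81/2, -486/5, …
h₀=f(r): pull back L_f along r ⇒ L₀.
h=∫h₀ ⇒ L = L₀·Dx.
L = (8 + 14·x)·Dx^2 + (1 + 8·x + 7·x^2)·Dx^3  (order 3).
h: a_k = 0, 0, -6, 16, -57, 240, …
ICs: h(0) = 0, h′(0) = 0, h′′(0) = -12.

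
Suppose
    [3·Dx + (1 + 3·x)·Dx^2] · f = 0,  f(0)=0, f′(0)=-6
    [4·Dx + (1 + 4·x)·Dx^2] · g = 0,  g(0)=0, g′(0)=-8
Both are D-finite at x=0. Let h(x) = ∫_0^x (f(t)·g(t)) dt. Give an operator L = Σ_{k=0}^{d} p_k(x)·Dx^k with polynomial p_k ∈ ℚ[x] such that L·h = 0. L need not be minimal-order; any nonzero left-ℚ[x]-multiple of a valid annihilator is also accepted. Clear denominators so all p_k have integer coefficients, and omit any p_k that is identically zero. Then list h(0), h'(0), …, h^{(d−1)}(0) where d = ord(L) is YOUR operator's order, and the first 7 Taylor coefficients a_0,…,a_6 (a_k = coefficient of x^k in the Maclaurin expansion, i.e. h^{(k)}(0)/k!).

L = (600 + 4032·x + 6912·x^2)·Dx^2 + (854 + 8808·x + 30240·x^2 + 34560·x^3)·Dx^3 + (172 + 2380·x + 12312·x^2 + 28224·x^3 + 24192·x^4)·Dx^4 + (7 + 122·x + 847·x^2 + 2928·x^3 + 5040·x^4 + 3456·x^5)·Dx^5  (order 5).
h: a_k = 0, 0, 0, 16, -42, 544/5, -294, …
ICs: h(0) = 0, h′(0) = 0, h′′(0) = 0, h′′′(0) = 96, h′′′′(0) = -1008.

f: a_k = 0, -6, 9, -18, 81/2, -486/5, 243, …
g: a_k = 0, -8, 16, -128/3, 128, -2048/5, 4096/3, …
L₀ := L_f ⊗_s L_g (sym. prod.), ord ≤ 4.
h=∫₀ˣh₀: take L = L₀·Dx.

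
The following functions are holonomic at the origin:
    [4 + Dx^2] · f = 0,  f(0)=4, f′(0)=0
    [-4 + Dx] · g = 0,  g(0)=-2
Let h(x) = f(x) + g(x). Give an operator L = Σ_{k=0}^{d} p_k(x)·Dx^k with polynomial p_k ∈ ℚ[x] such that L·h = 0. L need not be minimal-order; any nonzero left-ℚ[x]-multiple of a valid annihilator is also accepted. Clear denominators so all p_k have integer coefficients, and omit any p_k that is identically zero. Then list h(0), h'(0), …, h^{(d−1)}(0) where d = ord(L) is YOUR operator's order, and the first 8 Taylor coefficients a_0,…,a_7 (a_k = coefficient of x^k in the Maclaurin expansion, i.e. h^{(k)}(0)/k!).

L = -16 + 4·Dx - 4·Dx^2 + Dx^3  (order 3).
h: a_k = 2, -8, -24, -64/3, -56/3, -256/15, -176/15, -2048/315, …
ICs: h(0) = 2, h′(0) = -8, h′′(0) = -48.

f: a_k = 4, 0, -8, 0, 8/3, 0, -16/45, 0, …
g: a_k = -2, -8, -16, -64/3, -64/3, -256/15, -512/45, -2048/315, …
Sum ⇒ L₀ = lclm(L_f,L_g) in ℚ(x)⟨Dx⟩.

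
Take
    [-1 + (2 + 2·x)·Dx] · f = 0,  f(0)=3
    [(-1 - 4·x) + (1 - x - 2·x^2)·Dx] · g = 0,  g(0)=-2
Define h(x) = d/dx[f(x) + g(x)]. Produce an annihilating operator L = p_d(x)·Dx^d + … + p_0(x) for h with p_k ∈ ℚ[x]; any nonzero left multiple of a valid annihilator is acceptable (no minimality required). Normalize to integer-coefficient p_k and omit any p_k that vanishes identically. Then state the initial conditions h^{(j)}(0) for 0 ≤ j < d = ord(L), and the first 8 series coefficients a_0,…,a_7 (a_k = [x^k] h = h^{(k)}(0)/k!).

L = (-78 - 288·x - 288·x^2 - 240·x^3) + (-117 - 693·x - 1188·x^2 - 1332·x^3 - 720·x^4)·Dx + (26 + 52·x + 2·x^2 - 208·x^3 - 344·x^4 - 160·x^5)·Dx^2  (order 2).
h: a_k = -1/2, -51/4, -471/16, -2831/32, -53655/256, -264381/512, -2436427/2048, -11207943/4096, …
ICs: h(0) = -1/2, h′(0) = -51/4.

f: a_k = 3, 3/2, -3/8, 3/16, -15/128, 21/256, -63/1024, 99/2048, …
g: a_k = -2, -2, -6, -10, -22, -42, -86, -170, …
h₀=f+g: left-lcm gives L₀, ord ≤ 2.
h=h₀': d/dx-closure on L₀ ⇒ L.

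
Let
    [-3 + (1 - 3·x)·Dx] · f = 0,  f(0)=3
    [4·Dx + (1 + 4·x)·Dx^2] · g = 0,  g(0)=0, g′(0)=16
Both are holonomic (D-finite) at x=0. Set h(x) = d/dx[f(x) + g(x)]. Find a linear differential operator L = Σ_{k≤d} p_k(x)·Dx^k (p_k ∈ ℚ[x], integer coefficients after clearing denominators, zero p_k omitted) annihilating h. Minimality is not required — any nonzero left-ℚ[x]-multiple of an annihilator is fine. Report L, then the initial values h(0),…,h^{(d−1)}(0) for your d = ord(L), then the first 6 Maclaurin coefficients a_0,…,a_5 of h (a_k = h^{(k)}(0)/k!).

f: a_k = 3, 9, 27, 81, 243, 729, …
g: a_k = 0, 16, -32, 256/3, -256, 4096/5, …
L₀ := lclm(L_f,L_g); ord L₀ ≤ 1+2.
Differentiate: ansatz ord ≤ ord L₀ ⇒ L.
L = (204 + 144·x) + (11 + 312·x + 288·x^2)·Dx + (-5 - 11·x + 54·x^2 + 72·x^3)·Dx^2  (order 2).
h: a_k = 25, -10, 499, -52, 7741, -3262, …
ICs: h(0) = 25, h′(0) = -10.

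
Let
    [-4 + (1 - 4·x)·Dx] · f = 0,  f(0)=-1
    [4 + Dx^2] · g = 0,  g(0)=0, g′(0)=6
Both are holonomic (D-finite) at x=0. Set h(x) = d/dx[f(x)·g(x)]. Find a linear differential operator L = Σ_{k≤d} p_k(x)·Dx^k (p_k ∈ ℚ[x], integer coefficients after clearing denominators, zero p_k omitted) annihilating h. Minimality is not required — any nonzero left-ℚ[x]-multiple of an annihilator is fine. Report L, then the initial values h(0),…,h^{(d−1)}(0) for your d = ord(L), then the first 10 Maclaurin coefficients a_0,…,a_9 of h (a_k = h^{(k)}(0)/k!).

f: a_k = -1, -4, -16, -64, -256, -1024, -4096, -16384, -65536, -262144, …
g: a_k = 0, 6, 0, -4, 0, 4/5, 0, -8/105, 0, 4/945, …
h₀=f·g: eliminate ⇒ L₀, order ≤ 1·2.
h₀' ⇒ L via d/dx closure of L₀.
L = (-28 - 32·x + 64·x^2) + (-8 + 32·x)·Dx + (1 - 8·x + 16·x^2)·Dx^2  (order 2).
h: a_k = -6, -48, -276, -1472, -7364, -176736/5, -2474296/15, -79177472/105, -50899804/15, -407198432/27, …
ICs: h(0) = -6, h′(0) = -48.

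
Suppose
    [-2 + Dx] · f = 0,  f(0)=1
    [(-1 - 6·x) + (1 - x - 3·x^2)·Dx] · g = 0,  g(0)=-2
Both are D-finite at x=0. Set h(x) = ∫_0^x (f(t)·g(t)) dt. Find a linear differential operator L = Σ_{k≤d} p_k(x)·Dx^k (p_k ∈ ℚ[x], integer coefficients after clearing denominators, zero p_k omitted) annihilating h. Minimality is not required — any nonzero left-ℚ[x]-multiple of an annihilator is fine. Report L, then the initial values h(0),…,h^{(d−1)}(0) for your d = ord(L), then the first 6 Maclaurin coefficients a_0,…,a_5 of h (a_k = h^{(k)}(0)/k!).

L = (3 + 4·x - 6·x^2)·Dx + (-1 + x + 3·x^2)·Dx^2  (order 2).
h: a_k = 0, -2, -3, -16/3, -55/6, -86/5, …
ICs: h(0) = 0, h′(0) = -2.

f: a_k = 1, 2, 2, 4/3, 2/3, 4/15, …
g: a_k = -2, -2, -8, -14, -38, -80, …
h₀=f·g: eliminate ⇒ L₀, order ≤ 1·1.
h=∫h₀ ⇒ L = L₀·Dx.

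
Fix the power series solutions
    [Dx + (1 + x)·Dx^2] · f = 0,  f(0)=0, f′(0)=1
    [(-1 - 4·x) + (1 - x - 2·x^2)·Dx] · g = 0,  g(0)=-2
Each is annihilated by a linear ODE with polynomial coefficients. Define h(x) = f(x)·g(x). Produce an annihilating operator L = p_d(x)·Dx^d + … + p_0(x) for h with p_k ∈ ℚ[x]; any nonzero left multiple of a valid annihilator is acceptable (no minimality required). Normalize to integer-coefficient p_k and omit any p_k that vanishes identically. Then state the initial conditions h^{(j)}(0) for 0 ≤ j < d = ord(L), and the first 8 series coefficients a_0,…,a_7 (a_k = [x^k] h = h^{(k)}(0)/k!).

L = (5 + 8·x) + (1 + 11·x + 10·x^2)·Dx + (-1 + 3·x^2 + 2·x^3)·Dx^2  (order 2).
h: a_k = 0, -2, -1, -17/3, -43/6, -189/10, -329/10, -4969/70, …
ICs: h(0) = 0, h′(0) = -2.

f: a_k = 0, 1, -1/2, 1/3, -1/4, 1/5, -1/6, 1/7, …
g: a_k = -2, -2, -6, -10, -22, -42, -86, -170, …
L₀ := L_f ⊗_s L_g (sym. prod.), ord ≤ 2.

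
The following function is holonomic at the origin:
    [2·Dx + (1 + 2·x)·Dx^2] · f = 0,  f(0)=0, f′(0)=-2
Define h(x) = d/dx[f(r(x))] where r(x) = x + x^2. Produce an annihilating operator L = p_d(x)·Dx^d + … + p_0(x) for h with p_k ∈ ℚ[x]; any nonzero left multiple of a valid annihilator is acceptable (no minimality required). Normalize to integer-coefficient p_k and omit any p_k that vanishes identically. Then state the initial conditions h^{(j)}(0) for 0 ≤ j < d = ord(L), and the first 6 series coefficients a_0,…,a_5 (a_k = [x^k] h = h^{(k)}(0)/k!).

f: a_k = 0, -2, 2, -8/3, 4, -32/5, …
f∘r: x↦r, Dx↦Dx/r' in L_f ⇒ L₀.
Differentiate: ansatz ord ≤ ord L₀ ⇒ L.
L = (4·x + 4·x^2) + (1 + 4·x + 6·x^2 + 4·x^3)·Dx  (order 1).
h: a_k = -2, 0, 4, -8, 8, 0, …
ICs: h(0) = -2.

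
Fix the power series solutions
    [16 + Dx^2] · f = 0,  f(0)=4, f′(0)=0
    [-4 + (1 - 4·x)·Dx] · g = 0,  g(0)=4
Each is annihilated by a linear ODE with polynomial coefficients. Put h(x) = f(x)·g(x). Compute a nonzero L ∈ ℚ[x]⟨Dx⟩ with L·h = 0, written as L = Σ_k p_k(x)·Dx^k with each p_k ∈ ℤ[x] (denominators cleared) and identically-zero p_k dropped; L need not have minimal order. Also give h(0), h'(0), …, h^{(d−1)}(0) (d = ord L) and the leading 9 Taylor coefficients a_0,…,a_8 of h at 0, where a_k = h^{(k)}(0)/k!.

L = (-16 + 64·x) + 8·Dx + (-1 + 4·x)·Dx^2  (order 2).
h: a_k = 16, 64, 128, 512, 6656/3, 26624/3, 1593344/45, 6373376/45, 35692544/63, …
ICs: h(0) = 16, h′(0) = 64.

f: a_k = 4, 0, -32, 0, 128/3, 0, -1024/45, 0, 2048/315, …
g: a_k = 4, 16, 64, 256, 1024, 4096, 16384, 65536, 262144, …
h₀=f·g: eliminate ⇒ L₀, order ≤ 2·1.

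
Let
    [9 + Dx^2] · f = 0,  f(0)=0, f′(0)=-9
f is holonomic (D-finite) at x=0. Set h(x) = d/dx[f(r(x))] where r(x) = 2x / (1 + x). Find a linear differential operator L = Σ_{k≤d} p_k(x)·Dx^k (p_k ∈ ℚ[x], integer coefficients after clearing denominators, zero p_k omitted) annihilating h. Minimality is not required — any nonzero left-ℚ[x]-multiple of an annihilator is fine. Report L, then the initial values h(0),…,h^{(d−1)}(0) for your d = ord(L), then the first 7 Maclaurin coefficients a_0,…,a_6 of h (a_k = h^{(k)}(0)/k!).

f: a_k = 0, -9, 0, 27/2, 0, -243/40, 0, …
Change of var in L_f (x↦r) gives L₀.
h₀' ⇒ L via d/dx closure of L₀.
L = (42 + 12·x + 6·x^2) + (6 + 18·x + 18·x^2 + 6·x^3)·Dx + (1 + 4·x + 6·x^2 + 4·x^3 + x^4)·Dx^2  (order 2).
h: a_k = -18, 36, 270, -1224, 2178, -540, -40158/5, …
ICs: h(0) = -18, h′(0) = 36.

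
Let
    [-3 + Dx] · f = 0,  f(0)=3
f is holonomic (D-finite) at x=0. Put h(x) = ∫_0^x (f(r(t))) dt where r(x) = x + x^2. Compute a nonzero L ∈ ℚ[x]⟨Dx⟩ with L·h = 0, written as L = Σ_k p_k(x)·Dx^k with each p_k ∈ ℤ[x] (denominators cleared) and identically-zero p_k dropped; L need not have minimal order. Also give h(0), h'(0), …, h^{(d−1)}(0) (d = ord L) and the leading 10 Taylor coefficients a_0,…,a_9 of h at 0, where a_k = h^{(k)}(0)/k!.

L = (-3 - 6·x)·Dx + Dx^2  (order 2).
h: a_k = 0, 3, 9/2, 15/2, 81/8, 513/40, 1161/80, 8613/560, 13527/896, 62739/4480, …
ICs: h(0) = 0, h′(0) = 3.

f: a_k = 3, 9, 27/2, 27/2, 81/8, 243/40, 243/80, 729/560, 2187/4480, 729/4480, …
L₀ from L_f via x↦r, Dx↦r'^{-1}Dx.
h=∫h₀ ⇒ L = L₀·Dx.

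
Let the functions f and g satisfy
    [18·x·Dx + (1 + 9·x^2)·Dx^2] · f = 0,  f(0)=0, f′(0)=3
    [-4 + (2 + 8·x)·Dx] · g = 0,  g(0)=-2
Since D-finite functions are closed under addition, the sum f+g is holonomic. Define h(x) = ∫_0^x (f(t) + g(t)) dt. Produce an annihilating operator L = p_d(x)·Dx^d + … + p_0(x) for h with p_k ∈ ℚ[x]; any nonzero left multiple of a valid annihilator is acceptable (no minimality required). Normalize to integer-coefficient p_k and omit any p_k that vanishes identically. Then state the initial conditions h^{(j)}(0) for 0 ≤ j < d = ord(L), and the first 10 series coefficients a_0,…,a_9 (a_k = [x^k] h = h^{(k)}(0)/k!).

f: a_k = 0, 3, 0, -9, 0, 243/5, 0, -2187/7, 0, 2187, …
g: a_k = -2, -4, 4, -8, 20, -56, 168, -528, 1716, -5720, …
Weyl lclm of L_f,L_g ⇒ L₀ (ord ≤ 3).
Integrate: L := L₀·Dx.
L = (-36 - 360·x + 972·x^2 + 1944·x^3)·Dx^2 + (-30 - 144·x - 18·x^2 + 3888·x^3 + 6804·x^4)·Dx^3 + (-2 + 10·x + 108·x^2 + 306·x^3 + 1134·x^4 + 1944·x^5)·Dx^4  (order 4).
h: a_k = 0, -2, -1/2, 4/3, -17/4, 4, -37/30, 24, -5883/56, 572/3, …
ICs: h(0) = 0, h′(0) = -2, h′′(0) = -1, h′′′(0) = 8.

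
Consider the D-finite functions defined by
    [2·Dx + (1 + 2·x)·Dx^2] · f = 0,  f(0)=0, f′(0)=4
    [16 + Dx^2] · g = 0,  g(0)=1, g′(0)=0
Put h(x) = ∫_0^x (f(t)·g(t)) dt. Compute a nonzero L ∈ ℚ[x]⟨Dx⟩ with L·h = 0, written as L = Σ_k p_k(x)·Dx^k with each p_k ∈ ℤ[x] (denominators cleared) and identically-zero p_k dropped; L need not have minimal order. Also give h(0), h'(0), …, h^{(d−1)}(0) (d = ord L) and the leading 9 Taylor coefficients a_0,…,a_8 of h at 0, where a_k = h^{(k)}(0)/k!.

f: a_k = 0, 4, -4, 16/3, -8, 64/5, -64/3, 256/7, -64, …
g: a_k = 1, 0, -8, 0, 32/3, 0, -256/45, 0, 512/315, …
f·g: L₀ = L_f ⊗_s L_g, ord ≤ 2·2.
Integrate: L := L₀·Dx.
L = (2688 + 27648·x + 93184·x^2 + 131072·x^3 + 65536·x^4)·Dx + (896 + 5888·x + 12288·x^2 + 8192·x^3)·Dx^2 + (408 + 3712·x + 11904·x^2 + 16384·x^3 + 8192·x^4)·Dx^3 + (56 + 368·x + 768·x^2 + 512·x^3)·Dx^4 + (15 + 124·x + 380·x^2 + 512·x^3 + 256·x^4)·Dx^5  (order 5).
h: a_k = 0, 0, 2, -4/3, -20/3, 24/5, 32/15, 0, -416/105, …
ICs: h(0) = 0, h′(0) = 0, h′′(0) = 4, h′′′(0) = -8, h′′′′(0) = -160.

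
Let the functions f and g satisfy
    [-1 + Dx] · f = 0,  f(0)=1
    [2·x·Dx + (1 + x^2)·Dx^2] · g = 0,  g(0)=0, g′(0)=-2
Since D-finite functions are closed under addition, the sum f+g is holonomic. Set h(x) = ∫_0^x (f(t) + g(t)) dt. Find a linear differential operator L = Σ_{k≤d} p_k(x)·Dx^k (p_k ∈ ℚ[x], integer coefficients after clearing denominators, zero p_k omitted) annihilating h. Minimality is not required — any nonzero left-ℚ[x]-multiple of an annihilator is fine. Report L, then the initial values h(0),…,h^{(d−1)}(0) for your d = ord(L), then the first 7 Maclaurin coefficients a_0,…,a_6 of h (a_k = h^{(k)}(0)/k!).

f: a_k = 1, 1, 1/2, 1/6, 1/24, 1/120, 1/720, …
g: a_k = 0, -2, 0, 2/3, 0, -2/5, 0, …
f+g: L₀ = lclm(L_f,L_g), ord ≤ 1+2.
h=∫h₀ ⇒ L = L₀·Dx.
L = (2 - 4·x - 2·x^2)·Dx^2 + (-3 + 3·x + x^2 - x^3)·Dx^3 + (1 + x + x^2 + x^3)·Dx^4  (order 4).
h: a_k = 0, 1, -1/2, 1/6, 5/24, 1/120, -47/720, …
ICs: h(0) = 0, h′(0) = 1, h′′(0) = -1, h′′′(0) = 1.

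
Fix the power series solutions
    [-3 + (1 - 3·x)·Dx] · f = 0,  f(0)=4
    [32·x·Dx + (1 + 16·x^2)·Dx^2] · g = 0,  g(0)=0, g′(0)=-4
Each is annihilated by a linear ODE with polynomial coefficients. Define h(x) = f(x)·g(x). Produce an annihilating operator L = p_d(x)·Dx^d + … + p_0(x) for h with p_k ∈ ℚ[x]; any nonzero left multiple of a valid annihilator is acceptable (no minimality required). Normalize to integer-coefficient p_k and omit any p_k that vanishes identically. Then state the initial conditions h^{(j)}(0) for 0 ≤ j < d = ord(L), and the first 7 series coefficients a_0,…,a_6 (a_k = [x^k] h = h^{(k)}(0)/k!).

L = 96·x + (6 - 32·x + 192·x^2)·Dx + (-1 + 3·x - 16·x^2 + 48·x^3)·Dx^2  (order 2).
h: a_k = 0, -16, -48, -176/3, -176, -6736/5, -20208/5, …
ICs: h(0) = 0, h′(0) = -16.

f: a_k = 4, 12, 36, 108, 324, 972, 2916, …
g: a_k = 0, -4, 0, 64/3, 0, -1024/5, 0, …
L₀ := L_f ⊗_s L_g (sym. prod.), ord ≤ 2.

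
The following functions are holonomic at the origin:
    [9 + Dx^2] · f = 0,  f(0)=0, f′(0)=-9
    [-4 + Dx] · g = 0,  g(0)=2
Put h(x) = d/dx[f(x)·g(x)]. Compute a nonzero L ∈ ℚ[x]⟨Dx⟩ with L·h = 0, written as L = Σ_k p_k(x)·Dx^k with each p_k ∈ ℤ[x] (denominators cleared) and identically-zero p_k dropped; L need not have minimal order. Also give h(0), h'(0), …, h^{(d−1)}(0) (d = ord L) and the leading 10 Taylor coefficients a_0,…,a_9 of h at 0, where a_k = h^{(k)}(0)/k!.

L = 25 - 8·Dx + Dx^2  (order 2).
h: a_k = -18, -144, -351, -336, 237/4, 2574/5, 25481/40, 2108/5, 307359/2240, -61541/2520, …
ICs: h(0) = -18, h′(0) = -144.

f: a_k = 0, -9, 0, 27/2, 0, -243/40, 0, 729/560, 0, -729/4480, …
g: a_k = 2, 8, 16, 64/3, 64/3, 256/15, 512/45, 2048/315, 1024/315, 4096/2835, …
L₀ := L_f ⊗_s L_g (sym. prod.), ord ≤ 2.
Differentiate: ansatz ord ≤ ord L₀ ⇒ L.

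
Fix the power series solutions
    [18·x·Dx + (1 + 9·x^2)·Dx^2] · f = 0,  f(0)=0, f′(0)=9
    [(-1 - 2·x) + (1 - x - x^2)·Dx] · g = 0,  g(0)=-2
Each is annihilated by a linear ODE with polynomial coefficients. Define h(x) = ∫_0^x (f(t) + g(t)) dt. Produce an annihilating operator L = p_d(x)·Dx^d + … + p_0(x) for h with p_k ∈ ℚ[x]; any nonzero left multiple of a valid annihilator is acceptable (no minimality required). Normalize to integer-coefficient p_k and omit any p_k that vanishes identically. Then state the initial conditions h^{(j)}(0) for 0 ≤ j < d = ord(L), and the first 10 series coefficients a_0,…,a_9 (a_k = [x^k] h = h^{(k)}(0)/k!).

L = (36 - 144·x - 1440·x^2 - 2376·x^3 - 3186·x^4 - 486·x^6)·Dx^2 + (-18 - 24·x + 108·x^2 - 444·x^3 - 2313·x^4 - 2178·x^5 - 243·x^6 - 486·x^7)·Dx^3 + (2 + 10·x + 34·x^2 + 48·x^3 + 123·x^4 - 387·x^5 - 198·x^6 - 81·x^7 - 81·x^8)·Dx^4  (order 4).
h: a_k = 0, -2, 7/2, -4/3, -33/4, -2, 649/30, -26/7, -6855/56, -68/9, …
ICs: h(0) = 0, h′(0) = -2, h′′(0) = 7, h′′′(0) = -8.

f: a_k = 0, 9, 0, -27, 0, 729/5, 0, -6561/7, 0, 6561, …
g: a_k = -2, -2, -4, -6, -10, -16, -26, -42, -68, -110, …
h₀=f+g: left-lcm gives L₀, ord ≤ 3.
h=∫₀ˣh₀: take L = L₀·Dx.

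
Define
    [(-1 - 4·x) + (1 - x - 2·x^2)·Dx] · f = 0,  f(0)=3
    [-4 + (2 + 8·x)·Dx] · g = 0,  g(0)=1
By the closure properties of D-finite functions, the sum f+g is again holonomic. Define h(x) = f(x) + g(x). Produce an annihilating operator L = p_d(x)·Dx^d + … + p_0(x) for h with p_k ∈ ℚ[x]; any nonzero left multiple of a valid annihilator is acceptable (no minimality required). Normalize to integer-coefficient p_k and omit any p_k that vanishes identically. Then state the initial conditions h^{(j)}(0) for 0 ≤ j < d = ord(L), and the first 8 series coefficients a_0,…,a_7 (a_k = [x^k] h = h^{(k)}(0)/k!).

f: a_k = 3, 3, 9, 15, 33, 63, 129, 255, …
g: a_k = 1, 2, -2, 4, -10, 28, -84, 264, …
h₀=f+g: left-lcm gives L₀, ord ≤ 2.
L = (-16 - 84·x - 120·x^2 - 160·x^3) + (10 + 52·x + 204·x^2 + 400·x^3 + 400·x^4)·Dx + (1 - 7·x - 56·x^2 - 8·x^3 + 200·x^4 + 160·x^5)·Dx^2  (order 2).
h: a_k = 4, 5, 7, 19, 23, 91, 45, 519, …
ICs: h(0) = 4, h′(0) = 5.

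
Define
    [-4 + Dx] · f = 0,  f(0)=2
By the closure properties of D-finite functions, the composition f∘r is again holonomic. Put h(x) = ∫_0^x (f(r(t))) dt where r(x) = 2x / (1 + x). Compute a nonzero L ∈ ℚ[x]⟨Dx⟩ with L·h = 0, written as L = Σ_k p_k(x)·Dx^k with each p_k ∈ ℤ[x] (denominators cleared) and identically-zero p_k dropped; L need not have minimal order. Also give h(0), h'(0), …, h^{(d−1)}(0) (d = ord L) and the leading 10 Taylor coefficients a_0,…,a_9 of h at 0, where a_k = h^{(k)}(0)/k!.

f: a_k = 2, 8, 16, 64/3, 64/3, 256/15, 512/45, 2048/315, 1024/315, 4096/2835, …
Substitute x→r, Dx→(1/r')Dx; clear ⇒ L₀.
h=∫₀ˣh₀: take L = L₀·Dx.
L = -8·Dx + (1 + 2·x + x^2)·Dx^2  (order 2).
h: a_k = 0, 2, 8, 16, 44/3, 16/15, -88/15, 368/315, 806/315, -752/315, …
ICs: h(0) = 0, h′(0) = 2.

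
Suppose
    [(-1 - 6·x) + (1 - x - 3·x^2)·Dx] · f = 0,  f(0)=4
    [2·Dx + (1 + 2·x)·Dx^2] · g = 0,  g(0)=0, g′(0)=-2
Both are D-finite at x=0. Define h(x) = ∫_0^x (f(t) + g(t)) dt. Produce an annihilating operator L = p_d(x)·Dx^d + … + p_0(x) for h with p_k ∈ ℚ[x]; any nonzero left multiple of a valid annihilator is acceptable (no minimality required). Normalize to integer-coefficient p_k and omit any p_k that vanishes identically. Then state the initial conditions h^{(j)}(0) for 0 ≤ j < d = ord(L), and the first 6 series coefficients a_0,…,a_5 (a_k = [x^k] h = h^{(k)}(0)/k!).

L = (74 + 412·x + 948·x^2 + 864·x^3 + 648·x^4)·Dx^2 + (17 + 212·x + 890·x^2 + 1644·x^3 + 1764·x^4 + 1080·x^5)·Dx^3 + (-5 - 27·x - 33·x^2 + 68·x^3 + 276·x^4 + 396·x^5 + 216·x^6)·Dx^4  (order 4).
h: a_k = 0, 4, 1, 6, 19/3, 16, …
ICs: h(0) = 0, h′(0) = 4, h′′(0) = 2, h′′′(0) = 36.

f: a_k = 4, 4, 16, 28, 76, 160, …
g: a_k = 0, -2, 2, -8/3, 4, -32/5, …
Sum ⇒ L₀ = lclm(L_f,L_g) in ℚ(x)⟨Dx⟩.
Integrate: L := L₀·Dx.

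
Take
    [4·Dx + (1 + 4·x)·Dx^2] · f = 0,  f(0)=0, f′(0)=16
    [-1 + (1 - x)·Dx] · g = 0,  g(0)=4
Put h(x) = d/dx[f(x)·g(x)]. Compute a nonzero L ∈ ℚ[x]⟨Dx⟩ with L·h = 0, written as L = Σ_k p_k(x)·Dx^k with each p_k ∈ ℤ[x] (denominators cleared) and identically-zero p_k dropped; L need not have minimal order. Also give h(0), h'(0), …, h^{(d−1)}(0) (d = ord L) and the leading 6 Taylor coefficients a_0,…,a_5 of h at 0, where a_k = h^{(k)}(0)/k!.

f: a_k = 0, 16, -32, 256/3, -256, 4096/5, …
g: a_k = 4, 4, 4, 4, 4, 4, …
Product ⇒ symmetric product L₀, ord ≤ 2.
h₀' ⇒ L via d/dx closure of L₀.
L = 16 + (-5 + 20·x)·Dx + (-1 - 3·x + 4·x^2)·Dx^2  (order 2).
h: a_k = 64, -128, 832, -8960/3, 37952/3, -251776/5, …
ICs: h(0) = 64, h′(0) = -128.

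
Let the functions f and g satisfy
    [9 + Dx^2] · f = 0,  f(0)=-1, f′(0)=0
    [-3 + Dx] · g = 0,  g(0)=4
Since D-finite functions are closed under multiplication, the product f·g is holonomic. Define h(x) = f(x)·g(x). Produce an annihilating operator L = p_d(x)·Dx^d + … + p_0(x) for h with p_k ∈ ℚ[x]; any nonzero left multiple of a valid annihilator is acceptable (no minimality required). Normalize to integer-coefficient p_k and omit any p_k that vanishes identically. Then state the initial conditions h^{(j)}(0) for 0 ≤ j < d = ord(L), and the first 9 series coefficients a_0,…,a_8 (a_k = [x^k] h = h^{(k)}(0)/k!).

L = 18 - 6·Dx + Dx^2  (order 2).
h: a_k = -4, -12, 0, 36, 54, 162/5, 0, -486/35, -729/70, …
ICs: h(0) = -4, h′(0) = -12.

f: a_k = -1, 0, 9/2, 0, -27/8, 0, 81/80, 0, -729/4480, …
g: a_k = 4, 12, 18, 18, 27/2, 81/10, 81/20, 243/140, 729/1120, …
Product ⇒ symmetric product L₀, ord ≤ 2.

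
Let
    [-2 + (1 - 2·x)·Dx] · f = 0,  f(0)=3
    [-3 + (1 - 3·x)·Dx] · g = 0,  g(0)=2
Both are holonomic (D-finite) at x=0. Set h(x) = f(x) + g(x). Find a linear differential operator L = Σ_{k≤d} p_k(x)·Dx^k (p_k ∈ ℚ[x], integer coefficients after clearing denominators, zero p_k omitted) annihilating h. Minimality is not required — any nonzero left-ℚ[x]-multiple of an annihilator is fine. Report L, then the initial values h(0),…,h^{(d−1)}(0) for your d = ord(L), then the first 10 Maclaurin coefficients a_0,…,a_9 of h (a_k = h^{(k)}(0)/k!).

L = -12 + (10 - 24·x)·Dx + (-1 + 5·x - 6·x^2)·Dx^2  (order 2).
h: a_k = 5, 12, 30, 78, 210, 582, 1650, 4758, 13890, 40902, …
ICs: h(0) = 5, h′(0) = 12.

f: a_k = 3, 6, 12, 24, 48, 96, 192, 384, 768, 1536, …
g: a_k = 2, 6, 18, 54, 162, 486, 1458, 4374, 13122, 39366, …
L₀ := lclm(L_f,L_g); ord L₀ ≤ 1+1.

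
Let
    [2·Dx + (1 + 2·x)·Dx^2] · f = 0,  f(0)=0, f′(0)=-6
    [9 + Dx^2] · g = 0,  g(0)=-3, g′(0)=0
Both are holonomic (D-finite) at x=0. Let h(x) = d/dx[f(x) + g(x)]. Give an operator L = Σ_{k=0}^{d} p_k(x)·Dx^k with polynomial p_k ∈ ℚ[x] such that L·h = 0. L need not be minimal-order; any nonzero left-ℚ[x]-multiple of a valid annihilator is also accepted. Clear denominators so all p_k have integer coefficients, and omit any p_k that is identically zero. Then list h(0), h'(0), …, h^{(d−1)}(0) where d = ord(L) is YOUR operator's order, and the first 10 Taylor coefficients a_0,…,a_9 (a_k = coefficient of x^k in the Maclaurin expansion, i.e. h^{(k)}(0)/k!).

f: a_k = 0, -6, 6, -8, 12, -96/5, 32, -384/7, 96, -512/3, …
g: a_k = -3, 0, 27/2, 0, -81/8, 0, 243/80, 0, -2187/4480, 0, …
f+g: L₀ = lclm(L_f,L_g), ord ≤ 2+2.
Differentiate: ansatz ord ≤ ord L₀ ⇒ L.
L = (594 + 648·x + 648·x^2) + (153 + 630·x + 972·x^2 + 648·x^3)·Dx + (66 + 72·x + 72·x^2)·Dx^2 + (17 + 70·x + 108·x^2 + 72·x^3)·Dx^3  (order 3).
h: a_k = -6, 39, -24, 15/2, -96, 8409/40, -384, 427893/560, -1536, 13764747/4480, …
ICs: h(0) = -6, h′(0) = 39, h′′(0) = -48.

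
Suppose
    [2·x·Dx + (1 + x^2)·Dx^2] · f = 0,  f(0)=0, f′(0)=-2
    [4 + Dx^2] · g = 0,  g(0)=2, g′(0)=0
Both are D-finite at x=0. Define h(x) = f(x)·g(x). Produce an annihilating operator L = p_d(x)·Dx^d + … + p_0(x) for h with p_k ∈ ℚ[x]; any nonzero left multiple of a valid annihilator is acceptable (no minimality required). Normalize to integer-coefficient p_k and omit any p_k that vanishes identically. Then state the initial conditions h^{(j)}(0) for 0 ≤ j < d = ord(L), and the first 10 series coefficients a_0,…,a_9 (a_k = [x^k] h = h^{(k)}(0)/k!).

L = (160 + 464·x^2 + 464·x^4 + 256·x^6 + 64·x^8) + (96·x + 224·x^3 + 192·x^5 + 64·x^7)·Dx + (60 + 188·x^2 + 216·x^4 + 128·x^6 + 32·x^8)·Dx^2 + (24·x + 56·x^3 + 48·x^5 + 16·x^7)·Dx^3 + (5 + 18·x^2 + 25·x^4 + 16·x^6 + 4·x^8)·Dx^4  (order 4).
h: a_k = 0, -4, 0, 28/3, 0, -92/15, 0, 1076/315, 0, -428/189, …
ICs: h(0) = 0, h′(0) = -4, h′′(0) = 0, h′′′(0) = 56.

f: a_k = 0, -2, 0, 2/3, 0, -2/5, 0, 2/7, 0, -2/9, …
g: a_k = 2, 0, -4, 0, 4/3, 0, -8/45, 0, 4/315, 0, …
Sym-product of L_f,L_g gives L₀ (≤ ord 4).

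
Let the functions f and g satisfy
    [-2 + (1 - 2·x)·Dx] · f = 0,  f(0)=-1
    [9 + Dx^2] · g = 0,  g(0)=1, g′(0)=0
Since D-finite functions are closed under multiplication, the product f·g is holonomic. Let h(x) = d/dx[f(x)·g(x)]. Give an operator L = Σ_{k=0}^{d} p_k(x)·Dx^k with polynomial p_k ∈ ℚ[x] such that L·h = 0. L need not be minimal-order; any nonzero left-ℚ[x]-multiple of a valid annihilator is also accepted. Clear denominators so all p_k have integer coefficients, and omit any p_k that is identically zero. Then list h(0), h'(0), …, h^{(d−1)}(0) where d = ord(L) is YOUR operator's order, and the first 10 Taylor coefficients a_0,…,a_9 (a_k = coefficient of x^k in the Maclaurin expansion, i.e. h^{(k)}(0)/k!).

f: a_k = -1, -2, -4, -8, -16, -32, -64, -128, -256, -512, …
g: a_k = 1, 0, -9/2, 0, 27/8, 0, -81/80, 0, 729/4480, 0, …
h₀=f·g: eliminate ⇒ L₀, order ≤ 1·2.
Differentiate: ansatz ord ≤ ord L₀ ⇒ L.
L = (1 - 36·x + 36·x^2) + (-4 + 8·x)·Dx + (1 - 4·x + 4·x^2)·Dx^2  (order 2).
h: a_k = -2, 1, 3, -11/2, -55/4, -1077/40, -2513/40, -16229/112, -146061/448, -3245071/4480, …
ICs: h(0) = -2, h′(0) = 1.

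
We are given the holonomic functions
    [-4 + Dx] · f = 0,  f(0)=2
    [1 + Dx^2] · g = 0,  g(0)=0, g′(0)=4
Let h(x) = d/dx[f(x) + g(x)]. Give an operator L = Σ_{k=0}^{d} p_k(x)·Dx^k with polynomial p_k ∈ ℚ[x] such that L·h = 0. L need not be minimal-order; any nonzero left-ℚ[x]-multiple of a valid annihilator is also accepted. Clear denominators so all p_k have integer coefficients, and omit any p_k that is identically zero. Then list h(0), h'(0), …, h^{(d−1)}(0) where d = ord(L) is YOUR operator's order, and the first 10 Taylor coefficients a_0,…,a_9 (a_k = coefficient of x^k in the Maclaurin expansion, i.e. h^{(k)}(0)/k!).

f: a_k = 2, 8, 16, 64/3, 64/3, 256/15, 512/45, 2048/315, 1024/315, 4096/2835, …
g: a_k = 0, 4, 0, -2/3, 0, 1/30, 0, -1/1260, 0, 1/90720, …
Sum ⇒ L₀ = lclm(L_f,L_g) in ℚ(x)⟨Dx⟩.
Derive L from L₀ (diff closure).
L = 4 - Dx + 4·Dx^2 - Dx^3  (order 3).
h: a_k = 12, 32, 62, 256/3, 171/2, 1024/15, 8191/180, 8192/315, 43691/3360, 16384/2835, …
ICs: h(0) = 12, h′(0) = 32, h′′(0) = 124.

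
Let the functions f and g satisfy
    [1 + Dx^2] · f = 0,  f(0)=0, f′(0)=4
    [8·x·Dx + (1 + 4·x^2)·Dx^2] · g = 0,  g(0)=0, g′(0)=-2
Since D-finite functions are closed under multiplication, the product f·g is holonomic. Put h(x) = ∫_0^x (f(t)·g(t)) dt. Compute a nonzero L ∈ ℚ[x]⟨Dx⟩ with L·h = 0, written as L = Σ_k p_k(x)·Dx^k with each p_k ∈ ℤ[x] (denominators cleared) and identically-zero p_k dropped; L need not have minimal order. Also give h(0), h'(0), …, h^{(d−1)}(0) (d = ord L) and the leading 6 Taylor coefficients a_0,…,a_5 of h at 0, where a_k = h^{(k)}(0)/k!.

L = (85 + 944·x^2 + 416·x^4 + 256·x^6 + 256·x^8)·Dx + (144·x + 704·x^3 + 768·x^5 + 1024·x^7)·Dx^2 + (90 + 992·x^2 + 576·x^4 + 512·x^6 + 512·x^8)·Dx^3 + (144·x + 704·x^3 + 768·x^5 + 1024·x^7)·Dx^4 + (5 + 48·x^2 + 160·x^4 + 256·x^6 + 256·x^8)·Dx^5  (order 5).
h: a_k = 0, 0, 0, -8/3, 0, 12/5, …
ICs: h(0) = 0, h′(0) = 0, h′′(0) = 0, h′′′(0) = -16, h′′′′(0) = 0.

f: a_k = 0, 4, 0, -2/3, 0, 1/30, …
g: a_k = 0, -2, 0, 8/3, 0, -32/5, …
f·g: L₀ = L_f ⊗_s L_g, ord ≤ 2·2.
Integrate: L := L₀·Dx.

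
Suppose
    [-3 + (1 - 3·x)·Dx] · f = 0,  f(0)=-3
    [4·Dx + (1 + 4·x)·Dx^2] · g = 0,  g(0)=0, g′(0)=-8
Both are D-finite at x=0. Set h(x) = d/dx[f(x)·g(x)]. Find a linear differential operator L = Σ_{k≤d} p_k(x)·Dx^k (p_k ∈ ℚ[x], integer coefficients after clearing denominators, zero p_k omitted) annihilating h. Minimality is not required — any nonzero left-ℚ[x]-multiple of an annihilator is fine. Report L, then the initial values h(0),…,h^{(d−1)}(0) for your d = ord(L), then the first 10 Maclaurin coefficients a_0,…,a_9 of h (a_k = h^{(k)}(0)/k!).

f: a_k = -3, -9, -27, -81, -243, -729, -2187, -6561, -19683, -59049, …
g: a_k = 0, -8, 16, -128/3, 128, -2048/5, 4096/3, -32768/7, 16384, -524288/9, …
h₀=f·g: eliminate ⇒ L₀, order ≤ 1·2.
h=h₀': d/dx-closure on L₀ ⇒ L.
L = 48 + (1 + 60·x)·Dx + (-1 - x + 12·x^2)·Dx^2  (order 2).
h: a_k = 24, 48, 600, 864, 9384, 46032/5, 652632/5, 1900608/35, 61464792/35, -3063664/7, …
ICs: h(0) = 24, h′(0) = 48.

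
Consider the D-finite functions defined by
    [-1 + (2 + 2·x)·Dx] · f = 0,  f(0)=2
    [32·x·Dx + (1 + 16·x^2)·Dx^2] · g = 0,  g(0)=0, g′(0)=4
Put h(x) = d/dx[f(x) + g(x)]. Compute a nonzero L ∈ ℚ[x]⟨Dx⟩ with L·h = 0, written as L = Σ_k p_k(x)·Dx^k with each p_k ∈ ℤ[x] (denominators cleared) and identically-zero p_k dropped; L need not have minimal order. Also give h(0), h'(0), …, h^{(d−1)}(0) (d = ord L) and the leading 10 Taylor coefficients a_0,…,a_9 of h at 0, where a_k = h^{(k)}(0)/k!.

f: a_k = 2, 1, -1/4, 1/8, -5/64, 7/128, -21/512, 33/1024, -429/16384, 715/32768, …
g: a_k = 0, 4, 0, -64/3, 0, 1024/5, 0, -16384/7, 0, 262144/9, …
f+g: L₀ = lclm(L_f,L_g), ord ≤ 1+2.
h=h₀': d/dx-closure on L₀ ⇒ L.
L = (-64 - 160·x + 3072·x^2 + 1536·x^3) + (-131 - 256·x + 5920·x^2 + 12288·x^3 + 5376·x^4)·Dx + (-2 + 126·x + 192·x^2 + 2112·x^3 + 3584·x^4 + 1536·x^5)·Dx^2  (order 2).
h: a_k = 5, -1/2, -509/8, -5/16, 131107/128, -63/256, -16776985/1024, -429/2048, 8589941027/32768, -12155/65536, …
ICs: h(0) = 5, h′(0) = -1/2.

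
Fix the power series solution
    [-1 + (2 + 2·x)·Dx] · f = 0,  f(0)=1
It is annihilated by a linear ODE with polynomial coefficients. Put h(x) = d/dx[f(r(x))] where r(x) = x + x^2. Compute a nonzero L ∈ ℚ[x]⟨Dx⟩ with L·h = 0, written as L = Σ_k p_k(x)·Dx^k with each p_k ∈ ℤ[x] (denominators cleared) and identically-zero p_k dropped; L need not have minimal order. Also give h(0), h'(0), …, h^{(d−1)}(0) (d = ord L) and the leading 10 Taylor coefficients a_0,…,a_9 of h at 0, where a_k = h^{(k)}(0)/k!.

f: a_k = 1, 1/2, -1/8, 1/16, -5/128, 7/256, -21/1024, 33/2048, -429/32768, 715/65536, …
L₀ from L_f via x↦r, Dx↦r'^{-1}Dx.
Derive L from L₀ (diff closure).
L = 3 + (-2 - 6·x - 6·x^2 - 4·x^3)·Dx  (order 1).
h: a_k = 1/2, 3/4, -9/16, 3/32, 75/256, -171/512, 147/2048, 867/4096, -17037/65536, 7905/131072, …
ICs: h(0) = 1/2.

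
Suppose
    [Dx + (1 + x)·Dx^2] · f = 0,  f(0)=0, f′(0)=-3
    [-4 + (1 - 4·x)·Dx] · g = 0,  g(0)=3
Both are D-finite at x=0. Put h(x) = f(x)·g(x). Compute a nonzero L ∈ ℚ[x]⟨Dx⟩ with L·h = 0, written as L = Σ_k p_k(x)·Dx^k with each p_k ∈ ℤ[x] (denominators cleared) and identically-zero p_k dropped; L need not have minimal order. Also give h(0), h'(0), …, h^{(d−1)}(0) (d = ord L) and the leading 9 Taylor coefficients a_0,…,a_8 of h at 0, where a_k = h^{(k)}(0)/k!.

f: a_k = 0, -3, 3/2, -1, 3/4, -3/5, 1/2, -3/7, 3/8, …
g: a_k = 3, 12, 48, 192, 768, 3072, 12288, 49152, 196608, …
L₀ := L_f ⊗_s L_g (sym. prod.), ord ≤ 2.
L = 4 + (7 + 12·x)·Dx + (-1 + 3·x + 4·x^2)·Dx^2  (order 2).
h: a_k = 0, -9, -63/2, -129, -2055/4, -10284/5, -82257/10, -1151643/35, -36852261/280, …
ICs: h(0) = 0, h′(0) = -9.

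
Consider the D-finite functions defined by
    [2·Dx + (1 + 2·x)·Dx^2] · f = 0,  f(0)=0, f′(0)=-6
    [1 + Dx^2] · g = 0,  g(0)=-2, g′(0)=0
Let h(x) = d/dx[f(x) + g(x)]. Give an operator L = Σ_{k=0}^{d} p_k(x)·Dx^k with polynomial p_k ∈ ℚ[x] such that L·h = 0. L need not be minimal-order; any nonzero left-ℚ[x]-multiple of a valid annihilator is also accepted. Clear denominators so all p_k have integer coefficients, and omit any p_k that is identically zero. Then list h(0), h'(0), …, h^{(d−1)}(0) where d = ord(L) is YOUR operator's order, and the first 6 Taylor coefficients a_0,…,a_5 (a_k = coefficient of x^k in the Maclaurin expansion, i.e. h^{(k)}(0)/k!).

f: a_k = 0, -6, 6, -8, 12, -96/5, …
g: a_k = -2, 0, 1, 0, -1/12, 0, …
Sum ⇒ L₀ = lclm(L_f,L_g) in ℚ(x)⟨Dx⟩.
h₀' ⇒ L via d/dx closure of L₀.
L = (50 + 8·x + 8·x^2) + (9 + 22·x + 12·x^2 + 8·x^3)·Dx + (50 + 8·x + 8·x^2)·Dx^2 + (9 + 22·x + 12·x^2 + 8·x^3)·Dx^3  (order 3).
h: a_k = -6, 14, -24, 143/3, -96, 11521/60, …
ICs: h(0) = -6, h′(0) = 14, h′′(0) = -48.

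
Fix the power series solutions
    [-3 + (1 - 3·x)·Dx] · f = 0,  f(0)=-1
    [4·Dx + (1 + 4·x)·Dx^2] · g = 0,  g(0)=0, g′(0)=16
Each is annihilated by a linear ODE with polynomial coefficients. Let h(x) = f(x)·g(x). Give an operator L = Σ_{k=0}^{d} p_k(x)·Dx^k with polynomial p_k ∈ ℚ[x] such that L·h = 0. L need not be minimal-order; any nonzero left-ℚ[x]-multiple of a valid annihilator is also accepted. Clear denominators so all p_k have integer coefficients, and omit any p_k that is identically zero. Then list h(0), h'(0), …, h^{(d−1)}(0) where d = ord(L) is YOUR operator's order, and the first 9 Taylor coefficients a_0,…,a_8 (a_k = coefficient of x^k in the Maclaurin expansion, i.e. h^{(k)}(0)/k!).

f: a_k = -1, -3, -9, -27, -81, -243, -729, -2187, -6561, …
g: a_k = 0, 16, -32, 256/3, -256, 4096/5, -8192/3, 65536/7, -32768, …
Product ⇒ symmetric product L₀, ord ≤ 2.
L = 12 + (2 + 36·x)·Dx + (-1 - x + 12·x^2)·Dx^2  (order 2).
h: a_k = 0, -16, -16, -400/3, -144, -6256/5, -15344/15, -435088/35, -158384/35, …
ICs: h(0) = 0, h′(0) = -16.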